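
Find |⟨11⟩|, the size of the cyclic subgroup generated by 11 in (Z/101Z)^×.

100

The order of 11 must divide φ(101) = 101 − 1 = 100 = 2^2 · 5^2.
Divisors of 100: 1, 2, 4, 5, 10, 20, 25, 50, 100.
Compute 11^d (mod 101) for the divisors d until we hit 1:
11^1 ≡ 11 (mod 101)
11^2 ≡ 20 (mod 101)
11^4 ≡ 97 (mod 101)
11^5 ≡ 57 (mod 101)
11^10 ≡ 17 (mod 101)
11^20 ≡ 87 (mod 101)
11^25 ≡ 10 (mod 101)
11^50 ≡ 100 (mod 101)
11^100 ≡ 1 (mod 101) ✓
So ord_101(11) = 100.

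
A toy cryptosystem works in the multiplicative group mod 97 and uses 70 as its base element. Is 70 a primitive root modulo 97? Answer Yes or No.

No

φ(97) = 97 − 1 = 96 = 2^5 · 3.
An element g generates (Z/97Z)^× iff g^(96/q) ≢ 1 (mod 97) for each prime q ∈ {2, 3}.
70^48 ≡ 1 (mod 97)  [q = 2: ≡ 1 ✗]
70^32 ≡ 1 (mod 97)  [q = 3: ≡ 1 ✗]
The check at q = 2 fails, so 70 generates a proper subgroup.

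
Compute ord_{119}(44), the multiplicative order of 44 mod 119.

48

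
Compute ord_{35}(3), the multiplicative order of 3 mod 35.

12

The order of 3 must divide φ(35) = φ(5·7) = (5−1)·(7−1) = 4·6 = 24 = 2^3 · 3.
Divisors of 24: 1, 2, 3, 4, 6, 8, 12, 24.
Test each divisor d:
3^1 ≡ 3
3^2 ≡ 9
3^3 ≡ 27
3^4 ≡ 11
3^6 ≡ 29
3^8 ≡ 16
3^12 ≡ 1
Therefore the multiplicative order of 3 modulo 35 is 12.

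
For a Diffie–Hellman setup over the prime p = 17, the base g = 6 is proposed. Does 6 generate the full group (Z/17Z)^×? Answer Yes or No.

φ(17) = 17 − 1 = 16 = 2^4.
It suffices to check that the order of 6 is not a proper divisor of 16: compute 6^(16/q) for q ∈ {2}.
6^8 ≡ 16 (mod 17)  [q = 2: ≢ 1 ✓]
None equal 1, so ord_17(6) = 16: 6 is a primitive root.

Yes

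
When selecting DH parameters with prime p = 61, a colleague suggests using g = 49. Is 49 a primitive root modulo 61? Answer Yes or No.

No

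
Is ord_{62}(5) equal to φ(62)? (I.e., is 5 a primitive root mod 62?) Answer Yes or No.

No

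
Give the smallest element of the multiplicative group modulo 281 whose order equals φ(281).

3

φ(281) = 281 − 1 = 280 = 2^3 · 5 · 7.
Test candidates g = 2, 3, … against the prime factors q ∈ {2, 5, 7} of φ(281): g is a generator iff g^(280/q) ≢ 1 for every such q.
g = 2: 2^140 ≡ 1 — hits 1, so not a primitive root.
g = 3: 3^140 ≡ 280; 3^56 ≡ 86; 3^40 ≡ 249 — none is 1, so 3 is a primitive root.
So 3 is the smallest generator of (Z/281Z)^×.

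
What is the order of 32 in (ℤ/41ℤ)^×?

4

Since 32 ∈ (Z/41Z)^×, its order divides φ(41) = 41 − 1 = 40 = 2^3 · 5.
Divisors of 40: 1, 2, 4, 5, 8, 10, 20, 40.
Evaluate successive powers at the divisors of 40:
32^1 ≡ 32 (mod 41)
32^2 ≡ 40 (mod 41)
32^4 ≡ 1 (mod 41) ✓
Therefore the multiplicative order of 32 modulo 41 is 4.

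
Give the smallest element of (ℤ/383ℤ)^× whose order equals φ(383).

φ(383) = 383 − 1 = 382 = 2 · 191.
Test candidates g = 2, 3, … against the prime factors q ∈ {2, 191} of φ(383): g is a generator iff g^(382/q) ≢ 1 for every such q.
g = 2: 2^191 ≡ 1 — hits 1, so not a primitive root.
g = 3: 3^191 ≡ 1 — hits 1, so not a primitive root.
g = 4: 4^191 ≡ 1 — hits 1, so not a primitive root.
g = 5: 5^191 ≡ 382; 5^2 ≡ 25 — none is 1, so 5 is a primitive root.
Hence the least primitive root of 383 is 5.

5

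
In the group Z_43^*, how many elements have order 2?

1

φ(43) = 43 − 1 = 42 = 2 · 3 · 7.
In a cyclic group of order 42, there are φ(d) elements of order d for each divisor d of 42, and zero for non-divisors.
2 | 42, and φ(2) = 2 − 1 = 1.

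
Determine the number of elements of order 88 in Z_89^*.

40

φ(89) = 89 − 1 = 88 = 2^3 · 11.
(Z/89Z)^× is cyclic (|G| = 88); a cyclic group of order m has exactly φ(d) elements of each order d | m, and none otherwise.
88 = 2^3 · 11 divides 88, and φ(88) = 40.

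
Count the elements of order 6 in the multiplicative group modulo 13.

φ(13) = 13 − 1 = 12 = 2^2 · 3.
In a cyclic group of order 12, there are φ(d) elements of order d for each divisor d of 12, and zero for non-divisors.
6 = 2 · 3 divides 12, and φ(6) = 2.

2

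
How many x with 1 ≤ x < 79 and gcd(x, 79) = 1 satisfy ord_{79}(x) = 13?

φ(79) = 79 − 1 = 78 = 2 · 3 · 13.
In a cyclic group of order 78, there are φ(d) elements of order d for each divisor d of 78, and zero for non-divisors.
13 | 78, and φ(13) = 13 − 1 = 12.

12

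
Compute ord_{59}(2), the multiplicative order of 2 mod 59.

58

By Lagrange's theorem, ord_59(2) divides φ(59) = 59 − 1 = 58 = 2 · 29.
Divisors of 58: 1, 2, 29, 58.
Compute 2^d (mod 59) for the divisors d until we hit 1:
2^1 ≡ 2
2^2 ≡ 4
2^29 ≡ 58
2^58 ≡ 1
Therefore the multiplicative order of 2 modulo 59 is 58.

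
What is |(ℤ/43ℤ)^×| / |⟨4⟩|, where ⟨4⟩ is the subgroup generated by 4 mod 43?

6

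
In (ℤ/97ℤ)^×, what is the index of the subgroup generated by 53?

2

The order of 53 must divide φ(97) = 97 − 1 = 96 = 2^5 · 3.
Divisors of 96: 1, 2, 3, 4, 6, 8, 12, 16, 24, 32, 48, 96.
Evaluate successive powers at the divisors of 96:
53^1 ≡ 53 (mod 97)
53^2 ≡ 93 (mod 97)
53^3 ≡ 79 (mod 97)
53^4 ≡ 16 (mod 97)
53^6 ≡ 33 (mod 97)
53^8 ≡ 62 (mod 97)
53^12 ≡ 22 (mod 97)
53^16 ≡ 61 (mod 97)
53^24 ≡ 96 (mod 97)
53^32 ≡ 35 (mod 97)
53^48 ≡ 1 (mod 97) ✓
So ord_97(53) = 48, hence |⟨53⟩| = 48.
Index = |(Z/97Z)^×| / |⟨53⟩| = 96 / 48 = 2.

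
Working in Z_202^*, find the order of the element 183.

The order of 183 must divide φ(202) = φ(2)·φ(101) = 1·100 = 100 = 2^2 · 5^2.
Divisors of 100: 1, 2, 4, 5, 10, 20, 25, 50, 100.
Compute 183^d (mod 202) for the divisors d until we hit 1:
183^1 ≡ 183 (mod 202)
183^2 ≡ 159 (mod 202)
183^4 ≡ 31 (mod 202)
183^5 ≡ 17 (mod 202)
183^10 ≡ 87 (mod 202)
183^20 ≡ 95 (mod 202)
183^25 ≡ 201 (mod 202)
183^50 ≡ 1 (mod 202) ✓
So ord_202(183) = 50.

50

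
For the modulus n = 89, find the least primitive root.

φ(89) = 89 − 1 = 88 = 2^3 · 11.
g is a primitive root iff g^(88/q) ≢ 1 (mod 89) for each prime q ∈ {2, 11}.
g = 2: 2^44 ≡ 1 — hits 1, so not a primitive root.
g = 3: 3^44 ≡ 88; 3^8 ≡ 64 — none is 1, so 3 is a primitive root.
So 3 is the smallest generator of (Z/89Z)^×.

3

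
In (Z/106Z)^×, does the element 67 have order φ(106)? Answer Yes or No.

Yes

φ(106) = φ(2)·φ(53) = 1·52 = 52 = 2^2 · 13.
67 is a primitive root mod 106 iff 67^(φ(106)/q) ≢ 1 for every prime q | φ(106), i.e. q ∈ {2, 13}.
67^26 ≡ 105 (mod 106)  [q = 2: ≢ 1 ✓]
67^4 ≡ 97 (mod 106)  [q = 13: ≢ 1 ✓]
None equal 1, so ord_106(67) = 52: 67 is a primitive root.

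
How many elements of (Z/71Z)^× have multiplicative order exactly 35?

24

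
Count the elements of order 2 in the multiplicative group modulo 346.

φ(346) = φ(2)·φ(173) = 1·172 = 172 = 2^2 · 43.
In a cyclic group of order 172, there are φ(d) elements of order d for each divisor d of 172, and zero for non-divisors.
2 | 172, and φ(2) = 2 − 1 = 1.

1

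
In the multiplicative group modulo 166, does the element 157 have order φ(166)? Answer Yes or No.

Yes

φ(166) = φ(2)·φ(83) = 1·82 = 82 = 2 · 41.
An element g generates (Z/166Z)^× iff g^(82/q) ≢ 1 (mod 166) for each prime q ∈ {2, 41}.
157^41 ≡ 165 (mod 166)  [q = 2: ≢ 1 ✓]
157^2 ≡ 81 (mod 166)  [q = 41: ≢ 1 ✓]
All checks pass, so 157 has order 82 and is a primitive root modulo 166.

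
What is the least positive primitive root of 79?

φ(79) = 79 − 1 = 78 = 2 · 3 · 13.
g is a primitive root iff g^(78/q) ≢ 1 (mod 79) for each prime q ∈ {2, 3, 13}.
g = 2: 2^39 ≡ 1 — hits 1, so not a primitive root.
g = 3: 3^39 ≡ 78; 3^26 ≡ 23; 3^6 ≡ 18 — none is 1, so 3 is a primitive root.
Hence the least primitive root of 79 is 3.

3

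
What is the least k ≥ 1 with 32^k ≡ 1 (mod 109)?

36

By Lagrange's theorem, ord_109(32) divides φ(109) = 109 − 1 = 108 = 2^2 · 3^3.
Divisors of 108: 1, 2, 3, 4, 6, 9, 12, 18, 27, 36, 54, 108.
Test each divisor d:
32^1 ≡ 32
32^2 ≡ 43
32^3 ≡ 68
32^4 ≡ 105
32^6 ≡ 46
32^9 ≡ 76
32^12 ≡ 45
32^18 ≡ 108
32^27 ≡ 33
32^36 ≡ 1
The smallest such exponent is 36, so the order of 32 is 36.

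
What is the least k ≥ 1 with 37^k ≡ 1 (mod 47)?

23

ord(37) | φ(47) = 47 − 1 = 46 = 2 · 23.
Divisors of 46: 1, 2, 23, 46.
Check 37^d mod 47 for each divisor in increasing order:
37^1 ≡ 37
37^2 ≡ 6
37^23 ≡ 1
Hence ord(37) = 23.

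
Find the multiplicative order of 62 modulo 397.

Since 62 ∈ (Z/397Z)^×, its order divides φ(397) = 397 − 1 = 396 = 2^2 · 3^2 · 11.
Divisors of 396: 1, 2, 3, 4, 6, 9, 11, 12, 18, 22, 33, 36, 44, 66, 99, 132, 198, 396.
Test each divisor d:
62^1 ≡ 62
62^2 ≡ 271
62^3 ≡ 128
62^4 ≡ 393
62^6 ≡ 107
62^9 ≡ 198
62^11 ≡ 63
62^12 ≡ 333
62^18 ≡ 298
62^22 ≡ 396
62^33 ≡ 334
62^36 ≡ 273
62^44 ≡ 1
Therefore the multiplicative order of 62 modulo 397 is 44.

44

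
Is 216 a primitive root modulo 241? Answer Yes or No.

φ(241) = 241 − 1 = 240 = 2^4 · 3 · 5.
Test 216^(240/q) mod 241 for each prime factor q of 240:
216^120 ≡ 1 (mod 241)  [q = 2: ≡ 1 ✗]
216^80 ≡ 1 (mod 241)  [q = 3: ≡ 1 ✗]
216^48 ≡ 91 (mod 241)  [q = 5: ≢ 1 ✓]
Since 216^120 ≡ 1, the order of 216 divides 120 < 240, so 216 is not a primitive root.

No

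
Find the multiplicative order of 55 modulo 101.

By Lagrange's theorem, ord_101(55) divides φ(101) = 101 − 1 = 100 = 2^2 · 5^2.
Divisors of 100: 1, 2, 4, 5, 10, 20, 25, 50, 100.
Check 55^d mod 101 for each divisor in increasing order:
55^1 ≡ 55 (mod 101)
55^2 ≡ 96 (mod 101)
55^4 ≡ 25 (mod 101)
55^5 ≡ 62 (mod 101)
55^10 ≡ 6 (mod 101)
55^20 ≡ 36 (mod 101)
55^25 ≡ 10 (mod 101)
55^50 ≡ 100 (mod 101)
55^100 ≡ 1 (mod 101) ✓
Therefore the multiplicative order of 55 modulo 101 is 100.

100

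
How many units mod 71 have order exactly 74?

0

φ(71) = 71 − 1 = 70 = 2 · 5 · 7.
Since (Z/71Z)^× is cyclic of order 70, the number of elements of order d is φ(d) when d | 70 and 0 otherwise.
74 does not divide 70, so no element of (Z/71Z)^× has order 74.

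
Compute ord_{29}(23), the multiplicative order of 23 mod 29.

ord(23) | φ(29) = 29 − 1 = 28 = 2^2 · 7.
Divisors of 28: 1, 2, 4, 7, 14, 28.
Test each divisor d:
23^1 ≡ 23 (mod 29)
23^2 ≡ 7 (mod 29)
23^4 ≡ 20 (mod 29)
23^7 ≡ 1 (mod 29) ✓
The smallest such exponent is 7, so the order of 23 is 7.

7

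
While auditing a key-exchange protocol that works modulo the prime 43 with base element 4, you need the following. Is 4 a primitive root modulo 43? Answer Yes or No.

φ(43) = 43 − 1 = 42 = 2 · 3 · 7.
An element g generates (Z/43Z)^× iff g^(42/q) ≢ 1 (mod 43) for each prime q ∈ {2, 3, 7}.
4^21 ≡ 1 (mod 43)  [q = 2: ≡ 1 ✗]
4^14 ≡ 1 (mod 43)  [q = 3: ≡ 1 ✗]
4^6 ≡ 11 (mod 43)  [q = 7: ≢ 1 ✓]
The check at q = 2 fails, so 4 generates a proper subgroup.

No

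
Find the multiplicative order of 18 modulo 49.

The order of 18 must divide φ(49) = φ(7^2) = 7·(7−1) = 42 = 2 · 3 · 7.
Divisors of 42: 1, 2, 3, 6, 7, 14, 21, 42.
Compute 18^d (mod 49) for the divisors d until we hit 1:
18^1 ≡ 18 (mod 49)
18^2 ≡ 30 (mod 49)
18^3 ≡ 1 (mod 49) ✓
The smallest such exponent is 3, so the order of 18 is 3.

3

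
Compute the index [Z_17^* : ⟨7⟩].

1

The order of 7 must divide φ(17) = 17 − 1 = 16 = 2^4.
Divisors of 16: 1, 2, 4, 8, 16.
Evaluate successive powers at the divisors of 16:
7^1 ≡ 7
7^2 ≡ 15
7^4 ≡ 4
7^8 ≡ 16
7^16 ≡ 1
The order of 7 is 16, so the subgroup it generates has 16 elements.
Index = |(Z/17Z)^×| / |⟨7⟩| = 16 / 16 = 1.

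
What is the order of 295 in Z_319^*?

ord(295) | φ(319) = φ(11·29) = (11−1)·(29−1) = 10·28 = 280 = 2^3 · 5 · 7.
Divisors of 280: 1, 2, 4, 5, 7, 8, 10, 14, 20, 28, 35, 40, 56, 70, 140, 280.
Compute 295^d (mod 319) for the divisors d until we hit 1:
295^1 ≡ 295 (mod 319)
295^2 ≡ 257 (mod 319)
295^4 ≡ 16 (mod 319)
295^5 ≡ 254 (mod 319)
295^7 ≡ 202 (mod 319)
295^8 ≡ 256 (mod 319)
295^10 ≡ 78 (mod 319)
295^14 ≡ 291 (mod 319)
295^20 ≡ 23 (mod 319)
295^28 ≡ 146 (mod 319)
295^35 ≡ 144 (mod 319)
295^40 ≡ 210 (mod 319)
295^56 ≡ 262 (mod 319)
295^70 ≡ 1 (mod 319) ✓
So ord_319(295) = 70.

70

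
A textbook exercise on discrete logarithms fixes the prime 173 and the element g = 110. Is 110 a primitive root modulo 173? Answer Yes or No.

Yes

φ(173) = 173 − 1 = 172 = 2^2 · 43.
110 is a primitive root mod 173 iff 110^(φ(173)/q) ≢ 1 for every prime q | φ(173), i.e. q ∈ {2, 43}.
110^86 ≡ 172 (mod 173)  [q = 2: ≢ 1 ✓]
110^4 ≡ 100 (mod 173)  [q = 43: ≢ 1 ✓]
None equal 1, so ord_173(110) = 172: 110 is a primitive root.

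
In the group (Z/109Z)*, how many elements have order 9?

6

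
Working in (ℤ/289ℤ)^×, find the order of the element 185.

136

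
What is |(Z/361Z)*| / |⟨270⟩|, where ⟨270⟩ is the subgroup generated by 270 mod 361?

By Lagrange's theorem, ord_361(270) divides φ(361) = φ(19^2) = 19·(19−1) = 342 = 2 · 3^2 · 19.
Divisors of 342: 1, 2, 3, 6, 9, 18, 19, 38, 57, 114, 171, 342.
Test each divisor d:
270^1 ≡ 270
270^2 ≡ 339
270^3 ≡ 197
270^6 ≡ 182
270^9 ≡ 115
270^18 ≡ 229
270^19 ≡ 99
270^38 ≡ 54
270^57 ≡ 292
270^114 ≡ 68
270^171 ≡ 1
Thus |⟨270⟩| = ord(270) = 171.
The index is φ(361) / ord(270) = 342 / 171 = 2.

2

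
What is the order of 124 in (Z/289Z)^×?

272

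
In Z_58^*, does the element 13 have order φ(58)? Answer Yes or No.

φ(58) = φ(2)·φ(29) = 1·28 = 28 = 2^2 · 7.
Test 13^(28/q) mod 58 for each prime factor q of 28:
13^14 ≡ 1 (mod 58)  [q = 2: ≡ 1 ✗]
13^4 ≡ 25 (mod 58)  [q = 7: ≢ 1 ✓]
The check at q = 2 fails, so 13 generates a proper subgroup.

No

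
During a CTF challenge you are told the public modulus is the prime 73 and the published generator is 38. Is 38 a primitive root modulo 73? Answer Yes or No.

φ(73) = 73 − 1 = 72 = 2^3 · 3^2.
It suffices to check that the order of 38 is not a proper divisor of 72: compute 38^(72/q) for q ∈ {2, 3}.
38^36 ≡ 1 (mod 73)  [q = 2: ≡ 1 ✗]
38^24 ≡ 8 (mod 73)  [q = 3: ≢ 1 ✓]
38^36 ≡ 1 shows ord(38) | 36, strictly less than φ(73); not a primitive root.

No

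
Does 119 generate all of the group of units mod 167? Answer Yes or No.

Yes

φ(167) = 167 − 1 = 166 = 2 · 83.
Test 119^(166/q) mod 167 for each prime factor q of 166:
119^83 ≡ 166 (mod 167)  [q = 2: ≢ 1 ✓]
119^2 ≡ 133 (mod 167)  [q = 83: ≢ 1 ✓]
None equal 1, so ord_167(119) = 166: 119 is a primitive root.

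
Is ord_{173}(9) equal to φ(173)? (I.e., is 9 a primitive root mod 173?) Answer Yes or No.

φ(173) = 173 − 1 = 172 = 2^2 · 43.
Test 9^(172/q) mod 173 for each prime factor q of 172:
9^86 ≡ 1 (mod 173)  [q = 2: ≡ 1 ✗]
9^4 ≡ 160 (mod 173)  [q = 43: ≢ 1 ✓]
Since 9^86 ≡ 1, the order of 9 divides 86 < 172, so 9 is not a primitive root.

No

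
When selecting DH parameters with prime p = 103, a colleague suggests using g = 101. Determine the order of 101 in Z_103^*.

ord(101) | φ(103) = 103 − 1 = 102 = 2 · 3 · 17.
Divisors of 102: 1, 2, 3, 6, 17, 34, 51, 102.
Compute 101^d (mod 103) for the divisors d until we hit 1:
101^1 ≡ 101 (mod 103)
101^2 ≡ 4 (mod 103)
101^3 ≡ 95 (mod 103)
101^6 ≡ 64 (mod 103)
101^17 ≡ 47 (mod 103)
101^34 ≡ 46 (mod 103)
101^51 ≡ 102 (mod 103)
101^102 ≡ 1 (mod 103) ✓
Therefore the multiplicative order of 101 modulo 103 is 102.

102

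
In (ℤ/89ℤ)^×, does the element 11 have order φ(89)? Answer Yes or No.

No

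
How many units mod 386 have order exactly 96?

32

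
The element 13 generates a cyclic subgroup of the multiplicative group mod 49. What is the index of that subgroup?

The order of 13 must divide φ(49) = φ(7^2) = 7·(7−1) = 42 = 2 · 3 · 7.
Divisors of 42: 1, 2, 3, 6, 7, 14, 21, 42.
Compute 13^d (mod 49) for the divisors d until we hit 1:
13^1 ≡ 13 (mod 49)
13^2 ≡ 22 (mod 49)
13^3 ≡ 41 (mod 49)
13^6 ≡ 15 (mod 49)
13^7 ≡ 48 (mod 49)
13^14 ≡ 1 (mod 49) ✓
The order of 13 is 14, so the subgroup it generates has 14 elements.
Index = |(Z/49Z)^×| / |⟨13⟩| = 42 / 14 = 3.

3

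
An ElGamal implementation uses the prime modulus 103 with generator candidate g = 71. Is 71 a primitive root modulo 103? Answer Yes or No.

Yes

φ(103) = 103 − 1 = 102 = 2 · 3 · 17.
71 is a primitive root mod 103 iff 71^(φ(103)/q) ≢ 1 for every prime q | φ(103), i.e. q ∈ {2, 3, 17}.
71^51 ≡ 102 (mod 103)  [q = 2: ≢ 1 ✓]
71^34 ≡ 56 (mod 103)  [q = 3: ≢ 1 ✓]
71^6 ≡ 93 (mod 103)  [q = 17: ≢ 1 ✓]
Every test exponent gives a nontrivial residue, hence 71 generates the full group.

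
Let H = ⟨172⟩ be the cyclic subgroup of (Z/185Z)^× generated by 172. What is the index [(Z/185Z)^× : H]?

By Lagrange's theorem, ord_185(172) divides φ(185) = φ(5·37) = (5−1)·(37−1) = 4·36 = 144 = 2^4 · 3^2.
Divisors of 144: 1, 2, 3, 4, 6, 8, 9, 12, 16, 18, 24, 36, 48, 72, 144.
Test each divisor d:
172^1 ≡ 172
172^2 ≡ 169
172^3 ≡ 23
172^4 ≡ 71
172^6 ≡ 159
172^8 ≡ 46
172^9 ≡ 142
172^12 ≡ 121
172^16 ≡ 81
172^18 ≡ 184
172^24 ≡ 26
172^36 ≡ 1
Thus |⟨172⟩| = ord(172) = 36.
[(Z/185Z)^× : ⟨172⟩] = 144/36 = 4.

4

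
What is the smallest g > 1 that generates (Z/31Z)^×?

3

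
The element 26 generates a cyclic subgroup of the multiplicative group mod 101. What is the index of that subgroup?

1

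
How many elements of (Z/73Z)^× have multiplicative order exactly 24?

8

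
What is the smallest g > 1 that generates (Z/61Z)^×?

φ(61) = 61 − 1 = 60 = 2^2 · 3 · 5.
g is a primitive root iff g^(60/q) ≢ 1 (mod 61) for each prime q ∈ {2, 3, 5}.
g = 2: 2^30 ≡ 60; 2^20 ≡ 47; 2^12 ≡ 9 — none is 1, so 2 is a primitive root.
The smallest primitive root modulo 61 is 2.

2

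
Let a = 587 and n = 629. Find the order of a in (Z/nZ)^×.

72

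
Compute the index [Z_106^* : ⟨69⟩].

4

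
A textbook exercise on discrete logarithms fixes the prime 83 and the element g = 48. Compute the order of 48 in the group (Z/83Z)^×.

The order of 48 must divide φ(83) = 83 − 1 = 82 = 2 · 41.
Divisors of 82: 1, 2, 41, 82.
Test each divisor d:
48^1 ≡ 48 (mod 83)
48^2 ≡ 63 (mod 83)
48^41 ≡ 1 (mod 83) ✓
Therefore the multiplicative order of 48 modulo 83 is 41.

41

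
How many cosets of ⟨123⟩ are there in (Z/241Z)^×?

4

ord(123) | φ(241) = 241 − 1 = 240 = 2^4 · 3 · 5.
Divisors of 240: 1, 2, 3, 4, 5, 6, 8, 10, 12, 15, 16, 20, 24, 30, 40, 48, 60, 80, 120, 240.
Compute 123^d (mod 241) for the divisors d until we hit 1:
123^1 ≡ 123
123^2 ≡ 187
123^3 ≡ 106
123^4 ≡ 24
123^5 ≡ 60
123^6 ≡ 150
123^8 ≡ 94
123^10 ≡ 226
123^12 ≡ 87
123^15 ≡ 64
123^16 ≡ 160
123^20 ≡ 225
123^24 ≡ 98
123^30 ≡ 240
123^40 ≡ 15
123^48 ≡ 205
123^60 ≡ 1
The order of 123 is 60, so the subgroup it generates has 60 elements.
The index is φ(241) / ord(123) = 240 / 60 = 4.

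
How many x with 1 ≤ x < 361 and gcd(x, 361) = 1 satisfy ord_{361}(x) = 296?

0

φ(361) = φ(19^2) = 19·(19−1) = 342 = 2 · 3^2 · 19.
In a cyclic group of order 342, there are φ(d) elements of order d for each divisor d of 342, and zero for non-divisors.
Here 342 is not a multiple of 296, so there are no elements of order 296.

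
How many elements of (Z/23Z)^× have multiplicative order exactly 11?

10

φ(23) = 23 − 1 = 22 = 2 · 11.
In a cyclic group of order 22, there are φ(d) elements of order d for each divisor d of 22, and zero for non-divisors.
11 | 22, and φ(11) = 11 − 1 = 10.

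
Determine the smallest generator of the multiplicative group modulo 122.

7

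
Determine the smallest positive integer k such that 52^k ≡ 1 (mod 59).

Since 52 ∈ (Z/59Z)^×, its order divides φ(59) = 59 − 1 = 58 = 2 · 29.
Divisors of 58: 1, 2, 29, 58.
Compute 52^d (mod 59) for the divisors d until we hit 1:
52^1 ≡ 52 (mod 59)
52^2 ≡ 49 (mod 59)
52^29 ≡ 58 (mod 59)
52^58 ≡ 1 (mod 59) ✓
The smallest such exponent is 58, so the order of 52 is 58.

58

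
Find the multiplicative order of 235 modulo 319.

By Lagrange's theorem, ord_319(235) divides φ(319) = φ(11·29) = (11−1)·(29−1) = 10·28 = 280 = 2^3 · 5 · 7.
Divisors of 280: 1, 2, 4, 5, 7, 8, 10, 14, 20, 28, 35, 40, 56, 70, 140, 280.
Check 235^d mod 319 for each divisor in increasing order:
235^1 ≡ 235 (mod 319)
235^2 ≡ 38 (mod 319)
235^4 ≡ 168 (mod 319)
235^5 ≡ 243 (mod 319)
235^7 ≡ 302 (mod 319)
235^8 ≡ 152 (mod 319)
235^10 ≡ 34 (mod 319)
235^14 ≡ 289 (mod 319)
235^20 ≡ 199 (mod 319)
235^28 ≡ 262 (mod 319)
235^35 ≡ 12 (mod 319)
235^40 ≡ 45 (mod 319)
235^56 ≡ 59 (mod 319)
235^70 ≡ 144 (mod 319)
235^140 ≡ 1 (mod 319) ✓
Hence ord(235) = 140.

140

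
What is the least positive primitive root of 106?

3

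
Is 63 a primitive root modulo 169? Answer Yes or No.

Yes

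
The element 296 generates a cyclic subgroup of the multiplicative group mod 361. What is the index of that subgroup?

6

ord(296) | φ(361) = φ(19^2) = 19·(19−1) = 342 = 2 · 3^2 · 19.
Divisors of 342: 1, 2, 3, 6, 9, 18, 19, 38, 57, 114, 171, 342.
Test each divisor d:
296^1 ≡ 296
296^2 ≡ 254
296^3 ≡ 96
296^6 ≡ 191
296^9 ≡ 286
296^18 ≡ 210
296^19 ≡ 68
296^38 ≡ 292
296^57 ≡ 1
So ord_361(296) = 57, hence |⟨296⟩| = 57.
Index = |(Z/361Z)^×| / |⟨296⟩| = 342 / 57 = 6.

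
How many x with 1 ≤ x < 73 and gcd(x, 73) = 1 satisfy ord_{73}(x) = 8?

4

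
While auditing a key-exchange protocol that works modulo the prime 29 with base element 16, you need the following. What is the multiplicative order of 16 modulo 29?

7

Since 16 ∈ (Z/29Z)^×, its order divides φ(29) = 29 − 1 = 28 = 2^2 · 7.
Divisors of 28: 1, 2, 4, 7, 14, 28.
Test each divisor d:
16^1 ≡ 16
16^2 ≡ 24
16^4 ≡ 25
16^7 ≡ 1
So ord_29(16) = 7.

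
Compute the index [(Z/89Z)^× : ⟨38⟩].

1

ord(38) | φ(89) = 89 − 1 = 88 = 2^3 · 11.
Divisors of 88: 1, 2, 4, 8, 11, 22, 44, 88.
Compute 38^d (mod 89) for the divisors d until we hit 1:
38^1 ≡ 38 (mod 89)
38^2 ≡ 20 (mod 89)
38^4 ≡ 44 (mod 89)
38^8 ≡ 67 (mod 89)
38^11 ≡ 12 (mod 89)
38^22 ≡ 55 (mod 89)
38^44 ≡ 88 (mod 89)
38^88 ≡ 1 (mod 89) ✓
The order of 38 is 88, so the subgroup it generates has 88 elements.
[(Z/89Z)^× : ⟨38⟩] = 88/88 = 1.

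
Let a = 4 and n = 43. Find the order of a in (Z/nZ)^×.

7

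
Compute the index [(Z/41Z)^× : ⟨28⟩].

The order of 28 must divide φ(41) = 41 − 1 = 40 = 2^3 · 5.
Divisors of 40: 1, 2, 4, 5, 8, 10, 20, 40.
Test each divisor d:
28^1 ≡ 28 (mod 41)
28^2 ≡ 5 (mod 41)
28^4 ≡ 25 (mod 41)
28^5 ≡ 3 (mod 41)
28^8 ≡ 10 (mod 41)
28^10 ≡ 9 (mod 41)
28^20 ≡ 40 (mod 41)
28^40 ≡ 1 (mod 41) ✓
Thus |⟨28⟩| = ord(28) = 40.
[(Z/41Z)^× : ⟨28⟩] = 40/40 = 1.

1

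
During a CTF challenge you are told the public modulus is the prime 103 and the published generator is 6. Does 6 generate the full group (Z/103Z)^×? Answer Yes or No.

Yes

φ(103) = 103 − 1 = 102 = 2 · 3 · 17.
6 is a primitive root mod 103 iff 6^(φ(103)/q) ≢ 1 for every prime q | φ(103), i.e. q ∈ {2, 3, 17}.
6^51 ≡ 102 (mod 103)  [q = 2: ≢ 1 ✓]
6^34 ≡ 46 (mod 103)  [q = 3: ≢ 1 ✓]
6^6 ≡ 100 (mod 103)  [q = 17: ≢ 1 ✓]
All checks pass, so 6 has order 102 and is a primitive root modulo 103.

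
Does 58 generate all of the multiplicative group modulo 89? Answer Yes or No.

Yes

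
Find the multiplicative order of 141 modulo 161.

11

By Lagrange's theorem, ord_161(141) divides φ(161) = φ(7·23) = (7−1)·(23−1) = 6·22 = 132 = 2^2 · 3 · 11.
Divisors of 132: 1, 2, 3, 4, 6, 11, 12, 22, 33, 44, 66, 132.
Test each divisor d:
141^1 ≡ 141 (mod 161)
141^2 ≡ 78 (mod 161)
141^3 ≡ 50 (mod 161)
141^4 ≡ 127 (mod 161)
141^6 ≡ 85 (mod 161)
141^11 ≡ 1 (mod 161) ✓
So ord_161(141) = 11.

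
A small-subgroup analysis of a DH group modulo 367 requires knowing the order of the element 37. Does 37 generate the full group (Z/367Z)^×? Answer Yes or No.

No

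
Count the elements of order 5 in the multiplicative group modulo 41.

4

φ(41) = 41 − 1 = 40 = 2^3 · 5.
(Z/41Z)^× is cyclic (|G| = 40); a cyclic group of order m has exactly φ(d) elements of each order d | m, and none otherwise.
5 | 40, and φ(5) = 5 − 1 = 4.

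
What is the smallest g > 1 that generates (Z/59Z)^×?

2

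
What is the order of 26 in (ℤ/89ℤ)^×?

88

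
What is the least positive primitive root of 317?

2

φ(317) = 317 − 1 = 316 = 2^2 · 79.
Test candidates g = 2, 3, … against the prime factors q ∈ {2, 79} of φ(317): g is a generator iff g^(316/q) ≢ 1 for every such q.
g = 2: 2^158 ≡ 316; 2^4 ≡ 16 — none is 1, so 2 is a primitive root.
The smallest primitive root modulo 317 is 2.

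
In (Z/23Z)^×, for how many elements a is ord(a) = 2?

φ(23) = 23 − 1 = 22 = 2 · 11.
(Z/23Z)^× is cyclic (|G| = 22); a cyclic group of order m has exactly φ(d) elements of each order d | m, and none otherwise.
2 | 22, and φ(2) = 2 − 1 = 1.

1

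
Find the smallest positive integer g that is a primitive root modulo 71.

φ(71) = 71 − 1 = 70 = 2 · 5 · 7.
g is a primitive root iff g^(70/q) ≢ 1 (mod 71) for each prime q ∈ {2, 5, 7}.
g = 2: 2^35 ≡ 1 — hits 1, so not a primitive root.
g = 3: 3^35 ≡ 1 — hits 1, so not a primitive root.
g = 4: 4^35 ≡ 1 — hits 1, so not a primitive root.
g = 5: 5^35 ≡ 1 — hits 1, so not a primitive root.
g = 6: 6^35 ≡ 1 — hits 1, so not a primitive root.
g = 7: 7^35 ≡ 70; 7^14 ≡ 54; 7^10 ≡ 45 — none is 1, so 7 is a primitive root.
So 7 is the smallest generator of (Z/71Z)^×.

7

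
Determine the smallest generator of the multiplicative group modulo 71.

φ(71) = 71 − 1 = 70 = 2 · 5 · 7.
Test candidates g = 2, 3, … against the prime factors q ∈ {2, 5, 7} of φ(71): g is a generator iff g^(70/q) ≢ 1 for every such q.
g = 2: 2^35 ≡ 1 — hits 1, so not a primitive root.
g = 3: 3^35 ≡ 1 — hits 1, so not a primitive root.
g = 4: 4^35 ≡ 1 — hits 1, so not a primitive root.
g = 5: 5^35 ≡ 1 — hits 1, so not a primitive root.
g = 6: 6^35 ≡ 1 — hits 1, so not a primitive root.
g = 7: 7^35 ≡ 70; 7^14 ≡ 54; 7^10 ≡ 45 — none is 1, so 7 is a primitive root.
Hence the least primitive root of 71 is 7.

7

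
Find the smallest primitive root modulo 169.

2

φ(169) = φ(13^2) = 13·(13−1) = 156 = 2^2 · 3 · 13.
Test candidates g = 2, 3, … against the prime factors q ∈ {2, 3, 13} of φ(169): g is a generator iff g^(156/q) ≢ 1 for every such q.
g = 2: 2^78 ≡ 168; 2^52 ≡ 146; 2^12 ≡ 40 — none is 1, so 2 is a primitive root.
So 2 is the smallest generator of (Z/169Z)^×.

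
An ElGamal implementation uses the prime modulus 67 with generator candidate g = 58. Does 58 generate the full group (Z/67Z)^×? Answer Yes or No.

No

φ(67) = 67 − 1 = 66 = 2 · 3 · 11.
58 is a primitive root mod 67 iff 58^(φ(67)/q) ≢ 1 for every prime q | φ(67), i.e. q ∈ {2, 3, 11}.
58^33 ≡ 66 (mod 67)  [q = 2: ≢ 1 ✓]
58^22 ≡ 1 (mod 67)  [q = 3: ≡ 1 ✗]
58^6 ≡ 64 (mod 67)  [q = 11: ≢ 1 ✓]
58^22 ≡ 1 shows ord(58) | 22, strictly less than φ(67); not a primitive root.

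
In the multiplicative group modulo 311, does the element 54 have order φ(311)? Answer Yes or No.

No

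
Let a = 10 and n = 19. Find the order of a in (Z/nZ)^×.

18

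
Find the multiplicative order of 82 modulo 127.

By Lagrange's theorem, ord_127(82) divides φ(127) = 127 − 1 = 126 = 2 · 3^2 · 7.
Divisors of 126: 1, 2, 3, 6, 7, 9, 14, 18, 21, 42, 63, 126.
Compute 82^d (mod 127) for the divisors d until we hit 1:
82^1 ≡ 82
82^2 ≡ 120
82^3 ≡ 61
82^6 ≡ 38
82^7 ≡ 68
82^9 ≡ 32
82^14 ≡ 52
82^18 ≡ 8
82^21 ≡ 107
82^42 ≡ 19
82^63 ≡ 1
Hence ord(82) = 63.

63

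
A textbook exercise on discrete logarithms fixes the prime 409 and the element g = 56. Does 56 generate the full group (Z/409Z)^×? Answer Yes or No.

Yes

φ(409) = 409 − 1 = 408 = 2^3 · 3 · 17.
An element g generates (Z/409Z)^× iff g^(408/q) ≢ 1 (mod 409) for each prime q ∈ {2, 3, 17}.
56^204 ≡ 408 (mod 409)  [q = 2: ≢ 1 ✓]
56^136 ≡ 53 (mod 409)  [q = 3: ≢ 1 ✓]
56^24 ≡ 30 (mod 409)  [q = 17: ≢ 1 ✓]
All checks pass, so 56 has order 408 and is a primitive root modulo 409.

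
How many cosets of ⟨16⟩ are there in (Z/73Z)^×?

8

The order of 16 must divide φ(73) = 73 − 1 = 72 = 2^3 · 3^2.
Divisors of 72: 1, 2, 3, 4, 6, 8, 9, 12, 18, 24, 36, 72.
Test each divisor d:
16^1 ≡ 16 (mod 73)
16^2 ≡ 37 (mod 73)
16^3 ≡ 8 (mod 73)
16^4 ≡ 55 (mod 73)
16^6 ≡ 64 (mod 73)
16^8 ≡ 32 (mod 73)
16^9 ≡ 1 (mod 73) ✓
So ord_73(16) = 9, hence |⟨16⟩| = 9.
[(Z/73Z)^× : ⟨16⟩] = 72/9 = 8.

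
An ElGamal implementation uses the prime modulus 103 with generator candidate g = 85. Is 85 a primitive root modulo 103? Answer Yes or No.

Yes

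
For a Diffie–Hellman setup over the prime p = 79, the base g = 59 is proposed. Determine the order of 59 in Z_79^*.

By Lagrange's theorem, ord_79(59) divides φ(79) = 79 − 1 = 78 = 2 · 3 · 13.
Divisors of 78: 1, 2, 3, 6, 13, 26, 39, 78.
Test each divisor d:
59^1 ≡ 59
59^2 ≡ 5
59^3 ≡ 58
59^6 ≡ 46
59^13 ≡ 24
59^26 ≡ 23
59^39 ≡ 78
59^78 ≡ 1
Therefore the multiplicative order of 59 modulo 79 is 78.

78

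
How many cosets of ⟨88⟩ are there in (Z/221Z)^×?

Since 88 ∈ (Z/221Z)^×, its order divides φ(221) = φ(13·17) = (13−1)·(17−1) = 12·16 = 192 = 2^6 · 3.
Divisors of 192: 1, 2, 3, 4, 6, 8, 12, 16, 24, 32, 48, 64, 96, 192.
Evaluate successive powers at the divisors of 192:
88^1 ≡ 88
88^2 ≡ 9
88^3 ≡ 129
88^4 ≡ 81
88^6 ≡ 66
88^8 ≡ 152
88^12 ≡ 157
88^16 ≡ 120
88^24 ≡ 118
88^32 ≡ 35
88^48 ≡ 1
Thus |⟨88⟩| = ord(88) = 48.
[(Z/221Z)^× : ⟨88⟩] = 192/48 = 4.

4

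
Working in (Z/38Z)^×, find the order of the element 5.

9

ord(5) | φ(38) = φ(2)·φ(19) = 1·18 = 18 = 2 · 3^2.
Divisors of 18: 1, 2, 3, 6, 9, 18.
Test each divisor d:
5^1 ≡ 5 (mod 38)
5^2 ≡ 25 (mod 38)
5^3 ≡ 11 (mod 38)
5^6 ≡ 7 (mod 38)
5^9 ≡ 1 (mod 38) ✓
So ord_38(5) = 9.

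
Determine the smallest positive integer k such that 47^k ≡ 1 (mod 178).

44

Since 47 ∈ (Z/178Z)^×, its order divides φ(178) = φ(2)·φ(89) = 1·88 = 88 = 2^3 · 11.
Divisors of 88: 1, 2, 4, 8, 11, 22, 44, 88.
Test each divisor d:
47^1 ≡ 47 (mod 178)
47^2 ≡ 73 (mod 178)
47^4 ≡ 167 (mod 178)
47^8 ≡ 121 (mod 178)
47^11 ≡ 55 (mod 178)
47^22 ≡ 177 (mod 178)
47^44 ≡ 1 (mod 178) ✓
So ord_178(47) = 44.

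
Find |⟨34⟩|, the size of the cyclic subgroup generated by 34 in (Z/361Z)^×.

342

By Lagrange's theorem, ord_361(34) divides φ(361) = φ(19^2) = 19·(19−1) = 342 = 2 · 3^2 · 19.
Divisors of 342: 1, 2, 3, 6, 9, 18, 19, 38, 57, 114, 171, 342.
Evaluate successive powers at the divisors of 342:
34^1 ≡ 34 (mod 361)
34^2 ≡ 73 (mod 361)
34^3 ≡ 316 (mod 361)
34^6 ≡ 220 (mod 361)
34^9 ≡ 208 (mod 361)
34^18 ≡ 305 (mod 361)
34^19 ≡ 262 (mod 361)
34^38 ≡ 54 (mod 361)
34^57 ≡ 69 (mod 361)
34^114 ≡ 68 (mod 361)
34^171 ≡ 360 (mod 361)
34^342 ≡ 1 (mod 361) ✓
So ord_361(34) = 342.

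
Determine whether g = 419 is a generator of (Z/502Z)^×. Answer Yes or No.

Yes

φ(502) = φ(2)·φ(251) = 1·250 = 250 = 2 · 5^3.
It suffices to check that the order of 419 is not a proper divisor of 250: compute 419^(250/q) for q ∈ {2, 5}.
419^125 ≡ 501 (mod 502)  [q = 2: ≢ 1 ✓]
419^50 ≡ 149 (mod 502)  [q = 5: ≢ 1 ✓]
None equal 1, so ord_502(419) = 250: 419 is a primitive root.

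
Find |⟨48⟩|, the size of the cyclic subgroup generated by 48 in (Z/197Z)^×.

196

Since 48 ∈ (Z/197Z)^×, its order divides φ(197) = 197 − 1 = 196 = 2^2 · 7^2.
Divisors of 196: 1, 2, 4, 7, 14, 28, 49, 98, 196.
Compute 48^d (mod 197) for the divisors d until we hit 1:
48^1 ≡ 48 (mod 197)
48^2 ≡ 137 (mod 197)
48^4 ≡ 54 (mod 197)
48^7 ≡ 110 (mod 197)
48^14 ≡ 83 (mod 197)
48^28 ≡ 191 (mod 197)
48^49 ≡ 183 (mod 197)
48^98 ≡ 196 (mod 197)
48^196 ≡ 1 (mod 197) ✓
So ord_197(48) = 196.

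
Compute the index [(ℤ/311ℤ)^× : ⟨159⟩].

2

ord(159) | φ(311) = 311 − 1 = 310 = 2 · 5 · 31.
Divisors of 310: 1, 2, 5, 10, 31, 62, 155, 310.
Compute 159^d (mod 311) for the divisors d until we hit 1:
159^1 ≡ 159 (mod 311)
159^2 ≡ 90 (mod 311)
159^5 ≡ 49 (mod 311)
159^10 ≡ 224 (mod 311)
159^31 ≡ 216 (mod 311)
159^62 ≡ 6 (mod 311)
159^155 ≡ 1 (mod 311) ✓
Thus |⟨159⟩| = ord(159) = 155.
Index = |(Z/311Z)^×| / |⟨159⟩| = 310 / 155 = 2.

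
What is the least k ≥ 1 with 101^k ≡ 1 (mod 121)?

Since 101 ∈ (Z/121Z)^×, its order divides φ(121) = φ(11^2) = 11·(11−1) = 110 = 2 · 5 · 11.
Divisors of 110: 1, 2, 5, 10, 11, 22, 55, 110.
Check 101^d mod 121 for each divisor in increasing order:
101^1 ≡ 101 (mod 121)
101^2 ≡ 37 (mod 121)
101^5 ≡ 87 (mod 121)
101^10 ≡ 67 (mod 121)
101^11 ≡ 112 (mod 121)
101^22 ≡ 81 (mod 121)
101^55 ≡ 120 (mod 121)
101^110 ≡ 1 (mod 121) ✓
So ord_121(101) = 110.

110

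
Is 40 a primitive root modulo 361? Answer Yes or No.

Yes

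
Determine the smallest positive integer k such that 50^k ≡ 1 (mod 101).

100

Since 50 ∈ (Z/101Z)^×, its order divides φ(101) = 101 − 1 = 100 = 2^2 · 5^2.
Divisors of 100: 1, 2, 4, 5, 10, 20, 25, 50, 100.
Compute 50^d (mod 101) for the divisors d until we hit 1:
50^1 ≡ 50 (mod 101)
50^2 ≡ 76 (mod 101)
50^4 ≡ 19 (mod 101)
50^5 ≡ 41 (mod 101)
50^10 ≡ 65 (mod 101)
50^20 ≡ 84 (mod 101)
50^25 ≡ 10 (mod 101)
50^50 ≡ 100 (mod 101)
50^100 ≡ 1 (mod 101) ✓
Hence ord(50) = 100.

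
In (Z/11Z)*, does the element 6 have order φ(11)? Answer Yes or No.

φ(11) = 11 − 1 = 10 = 2 · 5.
An element g generates (Z/11Z)^× iff g^(10/q) ≢ 1 (mod 11) for each prime q ∈ {2, 5}.
6^5 ≡ 10 (mod 11)  [q = 2: ≢ 1 ✓]
6^2 ≡ 3 (mod 11)  [q = 5: ≢ 1 ✓]
All checks pass, so 6 has order 10 and is a primitive root modulo 11.

Yes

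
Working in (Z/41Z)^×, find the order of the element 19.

40

Since 19 ∈ (Z/41Z)^×, its order divides φ(41) = 41 − 1 = 40 = 2^3 · 5.
Divisors of 40: 1, 2, 4, 5, 8, 10, 20, 40.
Test each divisor d:
19^1 ≡ 19 (mod 41)
19^2 ≡ 33 (mod 41)
19^4 ≡ 23 (mod 41)
19^5 ≡ 27 (mod 41)
19^8 ≡ 37 (mod 41)
19^10 ≡ 32 (mod 41)
19^20 ≡ 40 (mod 41)
19^40 ≡ 1 (mod 41) ✓
So ord_41(19) = 40.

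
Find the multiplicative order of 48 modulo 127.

The order of 48 must divide φ(127) = 127 − 1 = 126 = 2 · 3^2 · 7.
Divisors of 126: 1, 2, 3, 6, 7, 9, 14, 18, 21, 42, 63, 126.
Evaluate successive powers at the divisors of 126:
48^1 ≡ 48 (mod 127)
48^2 ≡ 18 (mod 127)
48^3 ≡ 102 (mod 127)
48^6 ≡ 117 (mod 127)
48^7 ≡ 28 (mod 127)
48^9 ≡ 123 (mod 127)
48^14 ≡ 22 (mod 127)
48^18 ≡ 16 (mod 127)
48^21 ≡ 108 (mod 127)
48^42 ≡ 107 (mod 127)
48^63 ≡ 126 (mod 127)
48^126 ≡ 1 (mod 127) ✓
Therefore the multiplicative order of 48 modulo 127 is 126.

126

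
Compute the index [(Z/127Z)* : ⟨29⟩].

1

The order of 29 must divide φ(127) = 127 − 1 = 126 = 2 · 3^2 · 7.
Divisors of 126: 1, 2, 3, 6, 7, 9, 14, 18, 21, 42, 63, 126.
Compute 29^d (mod 127) for the divisors d until we hit 1:
29^1 ≡ 29 (mod 127)
29^2 ≡ 79 (mod 127)
29^3 ≡ 5 (mod 127)
29^6 ≡ 25 (mod 127)
29^7 ≡ 90 (mod 127)
29^9 ≡ 125 (mod 127)
29^14 ≡ 99 (mod 127)
29^18 ≡ 4 (mod 127)
29^21 ≡ 20 (mod 127)
29^42 ≡ 19 (mod 127)
29^63 ≡ 126 (mod 127)
29^126 ≡ 1 (mod 127) ✓
So ord_127(29) = 126, hence |⟨29⟩| = 126.
The index is φ(127) / ord(29) = 126 / 126 = 1.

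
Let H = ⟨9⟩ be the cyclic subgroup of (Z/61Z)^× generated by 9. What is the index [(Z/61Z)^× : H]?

12

By Lagrange's theorem, ord_61(9) divides φ(61) = 61 − 1 = 60 = 2^2 · 3 · 5.
Divisors of 60: 1, 2, 3, 4, 5, 6, 10, 12, 15, 20, 30, 60.
Test each divisor d:
9^1 ≡ 9 (mod 61)
9^2 ≡ 20 (mod 61)
9^3 ≡ 58 (mod 61)
9^4 ≡ 34 (mod 61)
9^5 ≡ 1 (mod 61) ✓
Thus |⟨9⟩| = ord(9) = 5.
The index is φ(61) / ord(9) = 60 / 5 = 12.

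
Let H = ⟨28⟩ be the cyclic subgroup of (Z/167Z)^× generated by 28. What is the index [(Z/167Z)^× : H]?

2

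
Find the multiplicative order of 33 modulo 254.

42

Since 33 ∈ (Z/254Z)^×, its order divides φ(254) = φ(2)·φ(127) = 1·126 = 126 = 2 · 3^2 · 7.
Divisors of 126: 1, 2, 3, 6, 7, 9, 14, 18, 21, 42, 63, 126.
Test each divisor d:
33^1 ≡ 33 (mod 254)
33^2 ≡ 73 (mod 254)
33^3 ≡ 123 (mod 254)
33^6 ≡ 143 (mod 254)
33^7 ≡ 147 (mod 254)
33^9 ≡ 63 (mod 254)
33^14 ≡ 19 (mod 254)
33^18 ≡ 159 (mod 254)
33^21 ≡ 253 (mod 254)
33^42 ≡ 1 (mod 254) ✓
So ord_254(33) = 42.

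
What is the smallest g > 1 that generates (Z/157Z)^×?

5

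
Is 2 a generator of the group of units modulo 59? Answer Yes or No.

Yes

φ(59) = 59 − 1 = 58 = 2 · 29.
Test 2^(58/q) mod 59 for each prime factor q of 58:
2^29 ≡ 58 (mod 59)  [q = 2: ≢ 1 ✓]
2^2 ≡ 4 (mod 59)  [q = 29: ≢ 1 ✓]
Every test exponent gives a nontrivial residue, hence 2 generates the full group.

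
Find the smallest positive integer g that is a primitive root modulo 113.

3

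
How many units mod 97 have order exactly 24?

8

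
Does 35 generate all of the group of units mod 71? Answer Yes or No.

Yes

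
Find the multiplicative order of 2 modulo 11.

10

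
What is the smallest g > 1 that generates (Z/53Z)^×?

2

φ(53) = 53 − 1 = 52 = 2^2 · 13.
Test candidates g = 2, 3, … against the prime factors q ∈ {2, 13} of φ(53): g is a generator iff g^(52/q) ≢ 1 for every such q.
g = 2: 2^26 ≡ 52; 2^4 ≡ 16 — none is 1, so 2 is a primitive root.
Hence the least primitive root of 53 is 2.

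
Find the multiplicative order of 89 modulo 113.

112

ord(89) | φ(113) = 113 − 1 = 112 = 2^4 · 7.
Divisors of 112: 1, 2, 4, 7, 8, 14, 16, 28, 56, 112.
Test each divisor d:
89^1 ≡ 89 (mod 113)
89^2 ≡ 11 (mod 113)
89^4 ≡ 8 (mod 113)
89^7 ≡ 35 (mod 113)
89^8 ≡ 64 (mod 113)
89^14 ≡ 95 (mod 113)
89^16 ≡ 28 (mod 113)
89^28 ≡ 98 (mod 113)
89^56 ≡ 112 (mod 113)
89^112 ≡ 1 (mod 113) ✓
The smallest such exponent is 112, so the order of 89 is 112.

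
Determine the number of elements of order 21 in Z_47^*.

0

φ(47) = 47 − 1 = 46 = 2 · 23.
Since (Z/47Z)^× is cyclic of order 46, the number of elements of order d is φ(d) when d | 46 and 0 otherwise.
21 does not divide 46, so no element of (Z/47Z)^× has order 21.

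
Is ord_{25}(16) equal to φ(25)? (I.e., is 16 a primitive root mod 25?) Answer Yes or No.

No

φ(25) = φ(5^2) = 5·(5−1) = 20 = 2^2 · 5.
Test 16^(20/q) mod 25 for each prime factor q of 20:
16^10 ≡ 1 (mod 25)  [q = 2: ≡ 1 ✗]
16^4 ≡ 11 (mod 25)  [q = 5: ≢ 1 ✓]
The check at q = 2 fails, so 16 generates a proper subgroup.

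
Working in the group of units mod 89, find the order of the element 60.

The order of 60 must divide φ(89) = 89 − 1 = 88 = 2^3 · 11.
Divisors of 88: 1, 2, 4, 8, 11, 22, 44, 88.
Evaluate successive powers at the divisors of 88:
60^1 ≡ 60 (mod 89)
60^2 ≡ 40 (mod 89)
60^4 ≡ 87 (mod 89)
60^8 ≡ 4 (mod 89)
60^11 ≡ 77 (mod 89)
60^22 ≡ 55 (mod 89)
60^44 ≡ 88 (mod 89)
60^88 ≡ 1 (mod 89) ✓
Therefore the multiplicative order of 60 modulo 89 is 88.

88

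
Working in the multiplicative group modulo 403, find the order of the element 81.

15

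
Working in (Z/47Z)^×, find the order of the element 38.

46

Since 38 ∈ (Z/47Z)^×, its order divides φ(47) = 47 − 1 = 46 = 2 · 23.
Divisors of 46: 1, 2, 23, 46.
Compute 38^d (mod 47) for the divisors d until we hit 1:
38^1 ≡ 38
38^2 ≡ 34
38^23 ≡ 46
38^46 ≡ 1
Therefore the multiplicative order of 38 modulo 47 is 46.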